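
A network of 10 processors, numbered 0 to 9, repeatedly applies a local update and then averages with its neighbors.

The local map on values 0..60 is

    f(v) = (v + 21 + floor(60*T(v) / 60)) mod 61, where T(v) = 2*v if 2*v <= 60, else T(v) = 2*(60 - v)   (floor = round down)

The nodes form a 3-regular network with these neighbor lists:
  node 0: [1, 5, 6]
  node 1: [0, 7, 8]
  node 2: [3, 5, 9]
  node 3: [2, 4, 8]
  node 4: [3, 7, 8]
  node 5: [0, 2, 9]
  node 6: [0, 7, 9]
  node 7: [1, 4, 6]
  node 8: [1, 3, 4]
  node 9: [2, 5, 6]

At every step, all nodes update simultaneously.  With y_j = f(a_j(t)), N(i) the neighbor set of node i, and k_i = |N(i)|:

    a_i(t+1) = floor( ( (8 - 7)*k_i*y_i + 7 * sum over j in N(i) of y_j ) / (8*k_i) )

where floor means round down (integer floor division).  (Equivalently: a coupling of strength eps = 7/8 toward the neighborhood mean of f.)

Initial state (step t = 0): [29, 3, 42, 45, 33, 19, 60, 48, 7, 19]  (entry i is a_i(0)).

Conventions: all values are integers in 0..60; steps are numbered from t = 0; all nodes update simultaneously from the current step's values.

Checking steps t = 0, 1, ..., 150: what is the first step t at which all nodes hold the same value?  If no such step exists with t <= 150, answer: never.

Answer: never
Key observation: The state at step 8 reappears at step 10 — the system is in a cycle of period 2 from step 8 on.  No step 0..10 is synchronized, and the cycle repeats forever, so no step up to 150 (or ever) has all nodes equal.

Derivation:
t=0: [29, 3, 42, 45, 33, 19, 60, 48, 7, 19]  (not all equal)
t=1: [25, 39, 24, 41, 37, 31, 30, 32, 37, 24]  (not all equal)
t=2: [45, 41, 39, 39, 43, 35, 39, 45, 41, 42]  (not all equal)
t=3: [40, 36, 41, 39, 38, 38, 36, 38, 39, 41]  (not all equal)
t=4: [42, 41, 40, 40, 41, 39, 40, 43, 42, 41]  (not all equal)
t=5: [39, 37, 40, 39, 38, 39, 38, 39, 39, 40]  (not all equal)
t=6: [41, 41, 40, 41, 41, 40, 40, 42, 41, 40]  (not all equal)
t=7: [39, 38, 39, 39, 38, 39, 39, 39, 39, 40]  (not all equal)
t=8: [41, 41, 40, 41, 41, 40, 40, 41, 41, 40]  (not all equal)
t=9: [39, 39, 39, 39, 39, 39, 39, 39, 39, 40]  (not all equal)
t=10: [41, 41, 40, 41, 41, 40, 40, 41, 41, 40]  (not all equal)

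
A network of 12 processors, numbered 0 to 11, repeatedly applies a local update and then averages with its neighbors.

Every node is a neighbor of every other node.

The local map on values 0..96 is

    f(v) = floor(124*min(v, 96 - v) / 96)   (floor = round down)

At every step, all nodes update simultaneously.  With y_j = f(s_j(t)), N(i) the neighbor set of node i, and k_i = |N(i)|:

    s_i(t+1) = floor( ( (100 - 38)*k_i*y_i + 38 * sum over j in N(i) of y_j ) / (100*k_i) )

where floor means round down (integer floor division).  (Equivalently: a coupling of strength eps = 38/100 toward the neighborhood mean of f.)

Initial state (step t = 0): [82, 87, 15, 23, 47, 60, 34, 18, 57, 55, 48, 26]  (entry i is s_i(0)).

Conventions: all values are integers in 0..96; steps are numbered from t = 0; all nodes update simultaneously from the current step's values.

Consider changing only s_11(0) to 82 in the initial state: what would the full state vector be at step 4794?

Simulating step by step:
t=0: [82, 87, 15, 23, 47, 60, 34, 18, 57, 55, 48, 82]
t=1: [25, 21, 26, 31, 50, 41, 40, 28, 44, 45, 51, 25]
t=2: [37, 34, 37, 41, 52, 48, 48, 39, 51, 52, 52, 37]
t=3: [49, 47, 49, 52, 54, 58, 58, 51, 55, 54, 54, 49]
t=4: [58, 58, 58, 55, 54, 51, 51, 56, 53, 54, 54, 58]
t=5: [50, 50, 50, 52, 53, 55, 55, 51, 54, 53, 53, 50]
t=6: [57, 57, 57, 56, 55, 53, 53, 57, 54, 55, 55, 57]
t=7: [50, 50, 50, 51, 51, 53, 53, 50, 53, 51, 51, 50]
t=8: [58, 58, 58, 57, 57, 56, 56, 58, 56, 57, 57, 58]
t=9: [49, 49, 49, 49, 49, 50, 50, 49, 50, 49, 49, 49]
t=10: [59, 59, 59, 59, 59, 59, 59, 59, 59, 59, 59, 59]
t=11: [47, 47, 47, 47, 47, 47, 47, 47, 47, 47, 47, 47]
t=12: [60, 60, 60, 60, 60, 60, 60, 60, 60, 60, 60, 60]
t=13: [46, 46, 46, 46, 46, 46, 46, 46, 46, 46, 46, 46]
t=14: [59, 59, 59, 59, 59, 59, 59, 59, 59, 59, 59, 59]

Answer: [59, 59, 59, 59, 59, 59, 59, 59, 59, 59, 59, 59]
Key observation: The state at step 10, [59, 59, 59, 59, 59, 59, 59, 59, 59, 59, 59, 59], reappears at step 14: the system is in a cycle of period 4 from step 10 on.  Therefore the state at step 4794 equals the state at step 10 + ((4794 - 10) mod 4) = 10, which is [59, 59, 59, 59, 59, 59, 59, 59, 59, 59, 59, 59].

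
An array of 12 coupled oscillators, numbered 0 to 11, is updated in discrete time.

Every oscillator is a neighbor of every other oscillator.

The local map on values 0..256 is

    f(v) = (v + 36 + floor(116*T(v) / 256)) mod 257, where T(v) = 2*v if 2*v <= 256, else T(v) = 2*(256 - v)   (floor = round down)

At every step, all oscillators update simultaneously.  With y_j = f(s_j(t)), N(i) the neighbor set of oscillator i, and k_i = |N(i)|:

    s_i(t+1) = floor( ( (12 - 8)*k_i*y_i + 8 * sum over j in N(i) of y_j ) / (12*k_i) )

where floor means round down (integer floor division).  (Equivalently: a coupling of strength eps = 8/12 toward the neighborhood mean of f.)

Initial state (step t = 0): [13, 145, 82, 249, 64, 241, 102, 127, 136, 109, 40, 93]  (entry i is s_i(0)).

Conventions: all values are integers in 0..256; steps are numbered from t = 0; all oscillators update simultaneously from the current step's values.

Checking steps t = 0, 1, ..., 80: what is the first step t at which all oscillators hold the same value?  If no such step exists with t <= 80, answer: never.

Answer: never
Key observation: The state at step 12 reappears at step 14 — the system is in a cycle of period 2 from step 12 on.  No step 0..14 is synchronized, and the cycle repeats forever, so no step up to 80 (or ever) has all oscillators equal.

Derivation:
t=0: [13, 145, 82, 249, 64, 241, 102, 127, 136, 109, 40, 93]  (not all equal)
t=1: [97, 87, 133, 90, 124, 90, 144, 87, 87, 147, 111, 139]  (not all equal)
t=2: [156, 151, 102, 153, 100, 153, 103, 151, 151, 103, 163, 103]  (not all equal)
t=3: [87, 87, 143, 87, 142, 87, 143, 87, 87, 143, 87, 143]  (not all equal)
t=4: [147, 147, 99, 147, 99, 147, 99, 147, 147, 99, 147, 99]  (not all equal)
t=5: [84, 84, 139, 84, 139, 84, 139, 84, 84, 139, 84, 139]  (not all equal)
t=6: [143, 143, 96, 143, 96, 143, 96, 143, 143, 96, 143, 96]  (not all equal)
t=7: [83, 83, 136, 83, 136, 83, 136, 83, 83, 136, 83, 136]  (not all equal)
t=8: [142, 142, 95, 142, 95, 142, 95, 142, 142, 95, 142, 95]  (not all equal)
t=9: [82, 82, 135, 82, 135, 82, 135, 82, 82, 135, 82, 135]  (not all equal)
t=10: [140, 140, 94, 140, 94, 140, 94, 140, 140, 94, 140, 94]  (not all equal)
t=11: [81, 81, 133, 81, 133, 81, 133, 81, 81, 133, 81, 133]  (not all equal)
t=12: [139, 139, 93, 139, 93, 139, 93, 139, 139, 93, 139, 93]  (not all equal)
t=13: [81, 81, 132, 81, 132, 81, 132, 81, 81, 132, 81, 132]  (not all equal)
t=14: [139, 139, 93, 139, 93, 139, 93, 139, 139, 93, 139, 93]  (not all equal)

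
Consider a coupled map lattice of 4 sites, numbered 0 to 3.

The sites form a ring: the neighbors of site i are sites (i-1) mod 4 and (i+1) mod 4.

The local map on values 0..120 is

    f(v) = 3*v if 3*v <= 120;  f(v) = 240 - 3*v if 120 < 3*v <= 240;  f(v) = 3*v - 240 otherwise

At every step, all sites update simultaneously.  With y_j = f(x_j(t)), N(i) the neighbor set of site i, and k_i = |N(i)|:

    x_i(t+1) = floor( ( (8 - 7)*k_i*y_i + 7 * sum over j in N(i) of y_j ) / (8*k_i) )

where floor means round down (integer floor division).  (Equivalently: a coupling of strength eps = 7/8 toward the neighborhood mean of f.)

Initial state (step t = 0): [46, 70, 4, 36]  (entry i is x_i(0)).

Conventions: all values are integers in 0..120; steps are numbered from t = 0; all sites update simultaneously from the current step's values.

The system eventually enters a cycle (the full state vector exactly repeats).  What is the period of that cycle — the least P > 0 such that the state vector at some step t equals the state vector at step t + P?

Answer: 4
Key observation: The state at step 50, [84, 84, 84, 84], reappears at step 54 — and no state repeats earlier — so the cycle the system enters has period 4.

Derivation:
t=0: [46, 70, 4, 36]
t=1: [73, 53, 61, 63]
t=2: [60, 44, 64, 40]
t=3: [107, 60, 105, 62]
t=4: [60, 75, 59, 75]
t=5: [20, 55, 21, 55]
t=6: [73, 63, 73, 63]
t=7: [47, 24, 47, 24]
t=8: [75, 95, 75, 95]
t=9: [41, 18, 41, 18]
t=10: [61, 109, 61, 109]
t=11: [83, 60, 83, 60]
t=12: [53, 15, 53, 15]
t=13: [49, 76, 49, 76]
t=14: [22, 82, 22, 82]
t=15: [13, 58, 13, 58]
t=16: [62, 42, 62, 42]
t=17: [106, 61, 106, 61]
t=18: [59, 75, 59, 75]
t=19: [21, 57, 21, 57]
t=20: [68, 63, 68, 63]
t=21: [49, 37, 49, 37]
t=22: [108, 95, 108, 95]
t=23: [49, 79, 49, 79]
t=24: [14, 81, 14, 81]
t=25: [7, 37, 7, 37]
t=26: [99, 32, 99, 32]
t=27: [91, 61, 91, 61]
t=28: [54, 36, 54, 36]
t=29: [104, 81, 104, 81]
t=30: [11, 63, 11, 63]
t=31: [48, 35, 48, 35]
t=32: [103, 97, 103, 97]
t=33: [53, 66, 53, 66]
t=34: [46, 76, 46, 76]
t=35: [23, 90, 23, 90]
t=36: [34, 64, 34, 64]
t=37: [54, 95, 54, 95]
t=38: [49, 73, 49, 73]
t=39: [30, 84, 30, 84]
t=40: [21, 80, 21, 80]
t=41: [7, 55, 7, 55]
t=42: [68, 27, 68, 27]
t=43: [75, 41, 75, 41]
t=44: [104, 27, 104, 27]
t=45: [79, 73, 79, 73]
t=46: [18, 5, 18, 5]
t=47: [19, 49, 19, 49]
t=48: [88, 61, 88, 61]
t=49: [52, 28, 52, 28]
t=50: [84, 84, 84, 84]
t=51: [12, 12, 12, 12]
t=52: [36, 36, 36, 36]
t=53: [108, 108, 108, 108]
t=54: [84, 84, 84, 84]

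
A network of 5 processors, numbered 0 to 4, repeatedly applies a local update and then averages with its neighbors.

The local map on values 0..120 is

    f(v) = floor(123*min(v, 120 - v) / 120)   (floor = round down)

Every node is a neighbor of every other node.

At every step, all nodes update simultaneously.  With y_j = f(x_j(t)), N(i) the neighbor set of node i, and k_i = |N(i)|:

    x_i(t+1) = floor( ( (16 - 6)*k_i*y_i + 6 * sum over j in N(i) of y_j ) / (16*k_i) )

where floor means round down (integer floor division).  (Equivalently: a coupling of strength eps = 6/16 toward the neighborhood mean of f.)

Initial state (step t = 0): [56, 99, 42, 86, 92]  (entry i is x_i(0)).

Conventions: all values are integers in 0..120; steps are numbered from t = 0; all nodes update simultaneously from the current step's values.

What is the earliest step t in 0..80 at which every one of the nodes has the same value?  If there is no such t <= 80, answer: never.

Simulating step by step:
t=0: [56, 99, 42, 86, 92]  (not all equal)
t=1: [47, 28, 40, 35, 32]  (not all equal)
t=2: [42, 32, 39, 35, 34]  (not all equal)
t=3: [40, 34, 37, 35, 35]  (not all equal)
t=4: [38, 35, 36, 35, 35]  (not all equal)
t=5: [36, 35, 35, 35, 35]  (not all equal)
t=6: [35, 35, 35, 35, 35]  (all equal)

Answer: 6
Key observation: Synchronization is absorbing here: once all nodes are equal they stay equal, and step 6 is the first all-equal step.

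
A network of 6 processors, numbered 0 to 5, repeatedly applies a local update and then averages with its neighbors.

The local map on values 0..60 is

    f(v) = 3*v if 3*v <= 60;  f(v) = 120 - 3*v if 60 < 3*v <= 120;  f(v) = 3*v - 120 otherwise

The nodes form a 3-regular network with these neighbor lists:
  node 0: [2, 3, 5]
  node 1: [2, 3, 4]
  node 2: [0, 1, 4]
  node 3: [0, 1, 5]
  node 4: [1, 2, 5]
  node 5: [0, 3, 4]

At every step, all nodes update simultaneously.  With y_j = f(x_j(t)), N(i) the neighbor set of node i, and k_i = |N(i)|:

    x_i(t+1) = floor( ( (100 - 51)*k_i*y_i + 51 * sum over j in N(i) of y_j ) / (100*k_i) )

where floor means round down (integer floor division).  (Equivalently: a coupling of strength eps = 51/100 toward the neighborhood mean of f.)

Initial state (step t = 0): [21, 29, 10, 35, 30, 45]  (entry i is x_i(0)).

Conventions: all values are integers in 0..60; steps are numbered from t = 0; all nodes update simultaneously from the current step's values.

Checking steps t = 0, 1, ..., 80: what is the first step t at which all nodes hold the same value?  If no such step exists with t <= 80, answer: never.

Simulating step by step:
t=0: [21, 29, 10, 35, 30, 45]  (not all equal)
t=1: [38, 28, 35, 25, 27, 24]  (not all equal)
t=2: [21, 34, 21, 37, 35, 38]  (not all equal)
t=3: [40, 22, 43, 18, 21, 16]  (not all equal)
t=4: [18, 46, 23, 43, 46, 42]  (not all equal)
t=5: [37, 22, 40, 17, 21, 16]  (not all equal)
t=6: [21, 44, 20, 43, 45, 43]  (not all equal)
t=7: [41, 20, 43, 17, 21, 18]  (not all equal)
t=8: [20, 49, 24, 44, 48, 45]  (not all equal)
t=9: [42, 27, 42, 23, 27, 23]  (not all equal)
t=10: [21, 35, 17, 41, 35, 41]  (not all equal)
t=11: [37, 19, 39, 14, 19, 14]  (not all equal)
t=12: [19, 45, 22, 38, 45, 38]  (not all equal)
t=13: [39, 20, 41, 16, 20, 16]  (not all equal)
t=14: [18, 48, 22, 42, 48, 42]  (not all equal)
t=15: [37, 26, 43, 17, 26, 17]  (not all equal)
t=16: [23, 37, 20, 42, 37, 42]  (not all equal)
t=17: [37, 17, 41, 14, 17, 14]  (not all equal)
t=18: [19, 41, 20, 37, 41, 37]  (not all equal)
t=19: [41, 13, 40, 16, 13, 16]  (not all equal)
t=20: [17, 33, 13, 38, 33, 38]  (not all equal)
t=21: [33, 21, 34, 16, 21, 16]  (not all equal)
t=22: [29, 48, 31, 44, 48, 44]  (not all equal)
t=23: [24, 22, 27, 17, 22, 17]  (not all equal)
t=24: [47, 50, 45, 51, 50, 51]  (not all equal)
t=25: [24, 27, 21, 30, 27, 30]  (not all equal)
t=26: [43, 40, 49, 34, 40, 34]  (not all equal)
t=27: [15, 7, 14, 13, 7, 13]  (not all equal)
t=28: [42, 27, 35, 36, 27, 36]  (not all equal)
t=29: [9, 30, 21, 15, 30, 15]  (not all equal)
t=30: [38, 37, 42, 39, 37, 39]  (not all equal)
t=31: [4, 7, 7, 4, 7, 4]  (not all equal)
t=32: [13, 19, 19, 13, 19, 13]  (not all equal)
t=33: [42, 53, 53, 42, 53, 42]  (not all equal)
t=34: [11, 33, 33, 11, 33, 11]  (not all equal)
t=35: [30, 23, 23, 30, 23, 30]  (not all equal)
t=36: [33, 47, 47, 33, 47, 33]  (not all equal)
t=37: [21, 21, 21, 21, 21, 21]  (all equal)

Answer: 37
Key observation: Synchronization is absorbing here: once all nodes are equal they stay equal, and step 37 is the first all-equal step.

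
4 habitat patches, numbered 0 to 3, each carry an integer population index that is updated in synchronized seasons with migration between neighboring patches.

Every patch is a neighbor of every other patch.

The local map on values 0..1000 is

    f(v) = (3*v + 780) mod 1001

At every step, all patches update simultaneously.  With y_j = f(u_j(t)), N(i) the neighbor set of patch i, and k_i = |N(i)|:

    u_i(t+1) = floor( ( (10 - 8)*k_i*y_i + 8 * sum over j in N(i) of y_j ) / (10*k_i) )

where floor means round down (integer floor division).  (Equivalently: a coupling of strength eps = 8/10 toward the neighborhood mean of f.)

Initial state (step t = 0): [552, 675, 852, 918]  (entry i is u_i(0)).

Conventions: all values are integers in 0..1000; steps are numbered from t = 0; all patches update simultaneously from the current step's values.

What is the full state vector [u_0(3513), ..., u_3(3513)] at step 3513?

Simulating step by step:
t=0: [552, 675, 852, 918]
t=1: [531, 506, 538, 524]
t=2: [351, 356, 349, 352]
t=3: [835, 834, 835, 835]
t=4: [281, 281, 281, 281]
t=5: [622, 622, 622, 622]
t=6: [644, 644, 644, 644]
t=7: [710, 710, 710, 710]
t=8: [908, 908, 908, 908]
t=9: [501, 501, 501, 501]
t=10: [281, 281, 281, 281]

Answer: [501, 501, 501, 501]
Key observation: The state at step 4, [281, 281, 281, 281], reappears at step 10: the system is in a cycle of period 6 from step 4 on.  Therefore the state at step 3513 equals the state at step 4 + ((3513 - 4) mod 6) = 9, which is [501, 501, 501, 501].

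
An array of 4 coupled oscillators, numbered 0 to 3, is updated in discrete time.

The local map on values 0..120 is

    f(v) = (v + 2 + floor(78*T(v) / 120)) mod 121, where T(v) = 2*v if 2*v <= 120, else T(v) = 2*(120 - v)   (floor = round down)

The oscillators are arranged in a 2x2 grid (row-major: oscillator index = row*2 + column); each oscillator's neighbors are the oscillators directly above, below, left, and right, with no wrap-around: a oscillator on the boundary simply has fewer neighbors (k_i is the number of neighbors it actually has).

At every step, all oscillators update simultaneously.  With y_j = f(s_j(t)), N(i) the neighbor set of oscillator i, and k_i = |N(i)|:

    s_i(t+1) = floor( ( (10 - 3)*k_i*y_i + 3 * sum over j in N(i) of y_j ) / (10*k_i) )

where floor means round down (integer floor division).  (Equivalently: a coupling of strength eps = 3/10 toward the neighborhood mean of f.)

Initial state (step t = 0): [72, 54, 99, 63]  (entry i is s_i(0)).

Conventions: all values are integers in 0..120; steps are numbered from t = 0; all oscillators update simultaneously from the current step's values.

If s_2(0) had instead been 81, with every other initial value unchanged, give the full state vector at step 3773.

Simulating step by step:
t=0: [72, 54, 81, 63]
t=1: [13, 8, 13, 15]
t=2: [29, 24, 31, 32]
t=3: [67, 61, 72, 72]
t=4: [16, 17, 15, 15]
t=5: [38, 39, 36, 36]
t=6: [88, 89, 84, 85]
t=7: [10, 10, 10, 10]
t=8: [25, 25, 25, 25]
t=9: [59, 59, 59, 59]
t=10: [16, 16, 16, 16]
t=11: [38, 38, 38, 38]
t=12: [89, 89, 89, 89]
t=13: [10, 10, 10, 10]

Answer: [38, 38, 38, 38]
Key observation: The state at step 7, [10, 10, 10, 10], reappears at step 13: the system is in a cycle of period 6 from step 7 on.  Therefore the state at step 3773 equals the state at step 7 + ((3773 - 7) mod 6) = 11, which is [38, 38, 38, 38].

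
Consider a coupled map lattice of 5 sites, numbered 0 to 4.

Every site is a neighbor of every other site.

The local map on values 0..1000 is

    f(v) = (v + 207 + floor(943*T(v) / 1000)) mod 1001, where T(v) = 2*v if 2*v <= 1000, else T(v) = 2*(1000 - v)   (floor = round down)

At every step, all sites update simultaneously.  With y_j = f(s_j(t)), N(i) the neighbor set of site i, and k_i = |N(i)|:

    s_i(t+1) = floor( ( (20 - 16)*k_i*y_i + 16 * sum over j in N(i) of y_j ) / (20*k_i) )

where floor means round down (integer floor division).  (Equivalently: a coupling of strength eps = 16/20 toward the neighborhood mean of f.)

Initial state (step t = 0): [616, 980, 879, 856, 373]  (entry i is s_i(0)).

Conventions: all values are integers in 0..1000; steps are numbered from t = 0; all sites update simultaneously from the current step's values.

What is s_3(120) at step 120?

Answer: s_3(120) = 579
Key observation: The state at step 27, [579, 579, 579, 579, 579], reappears at step 28: the system is in a cycle of period 1 from step 27 on.  Therefore the state at step 120 equals the state at step 27 + ((120 - 27) mod 1) = 27, which is [579, 579, 579, 579, 579].

Derivation:
t=0: [616, 980, 879, 856, 373]
t=1: [339, 339, 339, 339, 339]
t=2: [184, 184, 184, 184, 184]
t=3: [738, 738, 738, 738, 738]
t=4: [438, 438, 438, 438, 438]
t=5: [470, 470, 470, 470, 470]
t=6: [562, 562, 562, 562, 562]
t=7: [594, 594, 594, 594, 594]
t=8: [565, 565, 565, 565, 565]
t=9: [591, 591, 591, 591, 591]
t=10: [568, 568, 568, 568, 568]
t=11: [588, 588, 588, 588, 588]
t=12: [571, 571, 571, 571, 571]
t=13: [586, 586, 586, 586, 586]
t=14: [572, 572, 572, 572, 572]
t=15: [585, 585, 585, 585, 585]
t=16: [573, 573, 573, 573, 573]
t=17: [584, 584, 584, 584, 584]
t=18: [574, 574, 574, 574, 574]
t=19: [583, 583, 583, 583, 583]
t=20: [575, 575, 575, 575, 575]
t=21: [582, 582, 582, 582, 582]
t=22: [576, 576, 576, 576, 576]
t=23: [581, 581, 581, 581, 581]
t=24: [577, 577, 577, 577, 577]
t=25: [580, 580, 580, 580, 580]
t=26: [578, 578, 578, 578, 578]
t=27: [579, 579, 579, 579, 579]
t=28: [579, 579, 579, 579, 579]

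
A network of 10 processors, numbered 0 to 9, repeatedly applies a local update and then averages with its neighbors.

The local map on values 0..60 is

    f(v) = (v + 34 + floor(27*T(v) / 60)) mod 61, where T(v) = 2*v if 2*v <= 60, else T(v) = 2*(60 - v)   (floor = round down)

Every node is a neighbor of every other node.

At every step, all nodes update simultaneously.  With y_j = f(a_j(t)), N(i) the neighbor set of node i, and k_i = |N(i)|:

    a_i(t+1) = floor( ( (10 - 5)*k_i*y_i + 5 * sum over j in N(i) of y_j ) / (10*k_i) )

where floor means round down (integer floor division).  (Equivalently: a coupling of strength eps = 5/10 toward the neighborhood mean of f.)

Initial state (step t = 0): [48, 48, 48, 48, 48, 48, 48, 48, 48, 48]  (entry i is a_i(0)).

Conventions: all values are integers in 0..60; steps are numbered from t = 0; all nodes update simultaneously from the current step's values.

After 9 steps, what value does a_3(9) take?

Simulating step by step:
t=0: [48, 48, 48, 48, 48, 48, 48, 48, 48, 48]
t=1: [31, 31, 31, 31, 31, 31, 31, 31, 31, 31]
t=2: [30, 30, 30, 30, 30, 30, 30, 30, 30, 30]
t=3: [30, 30, 30, 30, 30, 30, 30, 30, 30, 30]
t=4: [30, 30, 30, 30, 30, 30, 30, 30, 30, 30]
t=5: [30, 30, 30, 30, 30, 30, 30, 30, 30, 30]
t=6: [30, 30, 30, 30, 30, 30, 30, 30, 30, 30]
t=7: [30, 30, 30, 30, 30, 30, 30, 30, 30, 30]
t=8: [30, 30, 30, 30, 30, 30, 30, 30, 30, 30]
t=9: [30, 30, 30, 30, 30, 30, 30, 30, 30, 30]

Answer: a_3(9) = 30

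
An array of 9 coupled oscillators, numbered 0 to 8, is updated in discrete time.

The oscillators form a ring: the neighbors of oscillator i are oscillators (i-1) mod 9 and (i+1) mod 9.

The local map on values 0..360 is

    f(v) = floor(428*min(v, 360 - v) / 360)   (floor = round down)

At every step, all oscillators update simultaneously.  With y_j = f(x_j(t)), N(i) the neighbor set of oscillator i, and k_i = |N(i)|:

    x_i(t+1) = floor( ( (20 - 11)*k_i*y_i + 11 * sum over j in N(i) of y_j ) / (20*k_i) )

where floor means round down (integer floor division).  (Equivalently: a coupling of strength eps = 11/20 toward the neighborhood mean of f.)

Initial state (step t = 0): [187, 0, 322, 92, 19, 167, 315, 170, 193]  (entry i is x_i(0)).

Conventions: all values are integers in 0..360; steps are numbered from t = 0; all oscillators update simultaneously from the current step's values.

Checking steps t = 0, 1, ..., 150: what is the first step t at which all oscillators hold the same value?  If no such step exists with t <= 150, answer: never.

Simulating step by step:
t=0: [187, 0, 322, 92, 19, 167, 315, 170, 193]  (not all equal)
t=1: [146, 68, 50, 67, 94, 109, 133, 159, 201]  (not all equal)
t=2: [151, 99, 70, 82, 107, 132, 158, 180, 184]  (not all equal)
t=3: [170, 124, 96, 101, 126, 156, 185, 205, 202]  (not all equal)
t=4: [182, 153, 124, 126, 150, 181, 195, 191, 190]  (not all equal)
t=5: [200, 179, 156, 156, 179, 198, 201, 199, 203]  (not all equal)
t=6: [194, 198, 192, 192, 199, 196, 190, 189, 188]  (not all equal)
t=7: [197, 195, 197, 196, 194, 195, 200, 203, 201]  (not all equal)
t=8: [192, 194, 194, 194, 195, 194, 190, 187, 189]  (not all equal)
t=9: [199, 197, 197, 196, 196, 198, 201, 203, 202]  (not all equal)
t=10: [190, 192, 193, 193, 193, 191, 189, 187, 187]  (not all equal)
t=11: [202, 199, 198, 198, 198, 200, 202, 204, 204]  (not all equal)
t=12: [187, 190, 191, 192, 191, 189, 187, 185, 185]  (not all equal)
t=13: [205, 202, 200, 199, 200, 202, 205, 207, 207]  (not all equal)
t=14: [184, 187, 189, 190, 189, 187, 184, 181, 181]  (not all equal)
t=15: [208, 205, 203, 202, 203, 205, 208, 211, 211]  (not all equal)
t=16: [180, 183, 185, 186, 185, 183, 180, 177, 177]  (not all equal)
t=17: [211, 210, 208, 207, 208, 210, 211, 211, 211]  (not all equal)
t=18: [177, 178, 179, 180, 179, 178, 177, 177, 177]  (not all equal)
t=19: [210, 211, 212, 212, 212, 211, 210, 210, 210]  (not all equal)
t=20: [177, 176, 175, 175, 175, 176, 177, 178, 178]  (not all equal)
t=21: [210, 209, 208, 208, 208, 209, 210, 210, 210]  (not all equal)
t=22: [178, 179, 179, 180, 179, 179, 178, 178, 178]  (not all equal)
t=23: [211, 211, 212, 212, 212, 211, 211, 211, 211]  (not all equal)
t=24: [177, 176, 175, 175, 175, 176, 177, 177, 177]  (not all equal)
t=25: [209, 209, 208, 208, 208, 209, 209, 210, 210]  (not all equal)
t=26: [178, 179, 179, 180, 179, 179, 178, 178, 178]  (not all equal)

Answer: never
Key observation: The state at step 22 reappears at step 26 — the system is in a cycle of period 4 from step 22 on.  No step 0..26 is synchronized, and the cycle repeats forever, so no step up to 150 (or ever) has all oscillators equal.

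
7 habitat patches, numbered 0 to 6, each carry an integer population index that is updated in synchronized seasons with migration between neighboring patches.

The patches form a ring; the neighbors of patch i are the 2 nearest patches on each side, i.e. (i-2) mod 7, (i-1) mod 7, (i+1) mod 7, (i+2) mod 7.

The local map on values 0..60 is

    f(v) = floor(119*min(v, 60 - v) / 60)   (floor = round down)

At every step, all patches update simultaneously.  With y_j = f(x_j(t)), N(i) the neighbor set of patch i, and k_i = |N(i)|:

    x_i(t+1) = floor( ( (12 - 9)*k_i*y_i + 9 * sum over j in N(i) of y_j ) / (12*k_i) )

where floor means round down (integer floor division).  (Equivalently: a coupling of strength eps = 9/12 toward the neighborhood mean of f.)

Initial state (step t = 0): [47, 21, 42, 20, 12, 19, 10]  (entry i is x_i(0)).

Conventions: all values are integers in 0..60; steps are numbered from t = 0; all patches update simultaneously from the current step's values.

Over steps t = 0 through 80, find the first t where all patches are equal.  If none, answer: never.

Answer: 5
Key observation: Synchronization is absorbing here: once all patches are equal they stay equal, and step 5 is the first all-equal step.

Derivation:
t=0: [47, 21, 42, 20, 12, 19, 10]  (not all equal)
t=1: [31, 32, 32, 35, 30, 29, 28]  (not all equal)
t=2: [55, 54, 55, 54, 55, 55, 56]  (not all equal)
t=3: [9, 9, 9, 9, 9, 9, 8]  (not all equal)
t=4: [16, 16, 17, 17, 16, 16, 16]  (not all equal)
t=5: [31, 31, 31, 31, 31, 31, 31]  (all equal)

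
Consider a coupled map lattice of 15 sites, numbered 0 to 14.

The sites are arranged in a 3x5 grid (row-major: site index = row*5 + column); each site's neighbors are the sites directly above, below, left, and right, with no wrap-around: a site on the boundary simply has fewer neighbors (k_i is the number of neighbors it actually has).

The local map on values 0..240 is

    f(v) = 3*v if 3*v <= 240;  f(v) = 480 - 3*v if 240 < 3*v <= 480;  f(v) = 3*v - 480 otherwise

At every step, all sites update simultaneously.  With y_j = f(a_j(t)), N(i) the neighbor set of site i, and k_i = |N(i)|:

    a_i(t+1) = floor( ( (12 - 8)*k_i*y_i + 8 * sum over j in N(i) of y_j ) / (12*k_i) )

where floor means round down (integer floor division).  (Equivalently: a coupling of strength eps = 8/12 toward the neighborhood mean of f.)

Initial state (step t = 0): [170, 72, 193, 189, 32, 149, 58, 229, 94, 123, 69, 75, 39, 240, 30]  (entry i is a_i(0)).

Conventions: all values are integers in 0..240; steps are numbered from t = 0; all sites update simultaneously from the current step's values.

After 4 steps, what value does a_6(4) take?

Simulating step by step:
t=0: [170, 72, 193, 189, 32, 149, 58, 229, 94, 123, 69, 75, 39, 240, 30]
t=1: [93, 139, 146, 116, 98, 102, 171, 167, 173, 122, 155, 185, 188, 170, 147]
t=2: [146, 82, 62, 103, 144, 113, 66, 40, 62, 96, 88, 54, 56, 46, 61]
t=3: [139, 172, 178, 150, 137, 148, 175, 163, 165, 156, 173, 183, 149, 165, 171]
t=4: [45, 48, 34, 40, 37, 44, 40, 27, 16, 30, 48, 49, 31, 23, 20]

Answer: a_6(4) = 40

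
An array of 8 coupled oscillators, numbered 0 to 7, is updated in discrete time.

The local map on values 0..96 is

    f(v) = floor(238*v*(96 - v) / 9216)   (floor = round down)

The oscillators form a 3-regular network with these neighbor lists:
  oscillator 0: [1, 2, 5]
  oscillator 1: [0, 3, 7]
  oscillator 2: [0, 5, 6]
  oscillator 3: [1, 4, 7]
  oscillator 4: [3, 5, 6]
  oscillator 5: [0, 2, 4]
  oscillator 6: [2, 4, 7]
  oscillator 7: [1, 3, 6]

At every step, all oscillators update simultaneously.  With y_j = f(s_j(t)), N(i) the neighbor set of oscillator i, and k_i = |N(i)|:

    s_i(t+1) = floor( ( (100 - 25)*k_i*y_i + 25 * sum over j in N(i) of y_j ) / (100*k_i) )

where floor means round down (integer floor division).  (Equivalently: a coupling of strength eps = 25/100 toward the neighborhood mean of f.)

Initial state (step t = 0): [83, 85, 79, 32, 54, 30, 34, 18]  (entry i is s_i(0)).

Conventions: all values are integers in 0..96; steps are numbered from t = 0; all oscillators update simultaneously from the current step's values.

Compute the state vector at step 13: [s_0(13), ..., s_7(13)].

Simulating step by step:
t=0: [83, 85, 79, 32, 54, 30, 34, 18]
t=1: [29, 27, 36, 48, 56, 48, 51, 37]
t=2: [51, 49, 55, 57, 57, 57, 58, 55]
t=3: [58, 58, 57, 57, 56, 57, 56, 57]
t=4: [56, 56, 56, 56, 57, 56, 57, 56]
t=5: [57, 57, 57, 57, 57, 57, 57, 57]
t=6: [57, 57, 57, 57, 57, 57, 57, 57]
t=7: [57, 57, 57, 57, 57, 57, 57, 57]
t=8: [57, 57, 57, 57, 57, 57, 57, 57]
t=9: [57, 57, 57, 57, 57, 57, 57, 57]
t=10: [57, 57, 57, 57, 57, 57, 57, 57]
t=11: [57, 57, 57, 57, 57, 57, 57, 57]
t=12: [57, 57, 57, 57, 57, 57, 57, 57]
t=13: [57, 57, 57, 57, 57, 57, 57, 57]

Answer: [57, 57, 57, 57, 57, 57, 57, 57]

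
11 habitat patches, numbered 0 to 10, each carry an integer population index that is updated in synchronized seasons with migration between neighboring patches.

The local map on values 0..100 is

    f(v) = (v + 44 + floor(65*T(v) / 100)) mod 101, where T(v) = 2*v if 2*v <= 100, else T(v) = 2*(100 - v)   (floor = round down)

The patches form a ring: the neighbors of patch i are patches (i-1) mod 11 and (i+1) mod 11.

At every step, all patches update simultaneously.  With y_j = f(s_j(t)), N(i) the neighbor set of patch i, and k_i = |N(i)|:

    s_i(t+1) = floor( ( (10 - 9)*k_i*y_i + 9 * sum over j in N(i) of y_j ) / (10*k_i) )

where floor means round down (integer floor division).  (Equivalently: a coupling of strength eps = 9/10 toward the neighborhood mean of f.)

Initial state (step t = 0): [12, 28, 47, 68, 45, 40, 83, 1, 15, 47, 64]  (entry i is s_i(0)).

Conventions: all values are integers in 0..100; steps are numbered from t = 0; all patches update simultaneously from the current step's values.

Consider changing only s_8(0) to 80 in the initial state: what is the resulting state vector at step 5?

Simulating step by step:
t=0: [12, 28, 47, 68, 45, 40, 83, 1, 80, 47, 64]
t=1: [34, 55, 31, 48, 43, 45, 41, 48, 48, 51, 60]
t=2: [52, 21, 50, 30, 48, 39, 48, 45, 54, 54, 40]
t=3: [62, 60, 52, 51, 25, 50, 40, 53, 51, 46, 54]
t=4: [55, 55, 56, 31, 51, 21, 55, 47, 52, 55, 51]
t=5: [56, 56, 37, 52, 53, 60, 69, 55, 53, 56, 56]

Answer: [56, 56, 37, 52, 53, 60, 69, 55, 53, 56, 56]
Key observation: This trace re-runs the system from the modified initial state.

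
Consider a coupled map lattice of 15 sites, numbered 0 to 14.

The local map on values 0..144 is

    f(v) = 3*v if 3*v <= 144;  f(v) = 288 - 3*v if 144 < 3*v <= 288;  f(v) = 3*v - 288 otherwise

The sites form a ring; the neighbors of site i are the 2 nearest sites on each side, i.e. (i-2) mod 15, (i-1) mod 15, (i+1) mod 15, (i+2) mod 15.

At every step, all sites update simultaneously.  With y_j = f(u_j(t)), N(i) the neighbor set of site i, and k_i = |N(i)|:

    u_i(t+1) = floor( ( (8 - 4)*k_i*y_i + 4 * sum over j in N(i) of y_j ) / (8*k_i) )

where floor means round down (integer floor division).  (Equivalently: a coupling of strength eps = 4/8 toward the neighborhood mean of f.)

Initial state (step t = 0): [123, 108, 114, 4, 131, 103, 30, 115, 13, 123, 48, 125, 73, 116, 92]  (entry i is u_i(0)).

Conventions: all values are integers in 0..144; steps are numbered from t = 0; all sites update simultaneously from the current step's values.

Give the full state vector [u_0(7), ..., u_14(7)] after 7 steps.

Simulating step by step:
t=0: [123, 108, 114, 4, 131, 103, 30, 115, 13, 123, 48, 125, 73, 116, 92]
t=1: [60, 37, 56, 33, 74, 43, 72, 57, 66, 81, 106, 87, 72, 61, 36]
t=2: [109, 109, 108, 102, 85, 108, 86, 100, 78, 55, 44, 45, 69, 91, 103]
t=3: [33, 33, 34, 27, 31, 29, 31, 36, 64, 103, 115, 111, 78, 42, 32]
t=4: [102, 96, 97, 88, 91, 90, 94, 91, 82, 48, 55, 54, 67, 99, 95]
t=5: [10, 6, 8, 16, 13, 16, 14, 33, 57, 110, 111, 108, 76, 33, 15]
t=6: [38, 27, 28, 40, 39, 52, 58, 80, 87, 58, 54, 48, 58, 70, 48]
t=7: [105, 98, 96, 111, 114, 115, 97, 72, 63, 100, 112, 126, 118, 103, 120]

Answer: [105, 98, 96, 111, 114, 115, 97, 72, 63, 100, 112, 126, 118, 103, 120]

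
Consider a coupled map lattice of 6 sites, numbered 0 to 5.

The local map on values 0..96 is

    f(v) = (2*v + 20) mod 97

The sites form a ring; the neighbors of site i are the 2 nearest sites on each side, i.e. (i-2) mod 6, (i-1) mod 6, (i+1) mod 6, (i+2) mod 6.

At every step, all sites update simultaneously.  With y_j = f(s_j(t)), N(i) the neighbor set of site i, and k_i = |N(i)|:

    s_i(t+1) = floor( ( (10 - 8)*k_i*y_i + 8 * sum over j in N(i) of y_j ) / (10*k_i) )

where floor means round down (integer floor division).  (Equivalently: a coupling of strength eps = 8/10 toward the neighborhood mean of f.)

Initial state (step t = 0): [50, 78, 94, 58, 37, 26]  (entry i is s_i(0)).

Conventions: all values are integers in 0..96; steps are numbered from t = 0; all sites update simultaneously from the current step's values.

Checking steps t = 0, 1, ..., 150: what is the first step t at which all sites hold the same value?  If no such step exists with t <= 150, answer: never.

Answer: 6
Key observation: Synchronization is absorbing here: once all sites are equal they stay equal, and step 6 is the first all-equal step.

Derivation:
t=0: [50, 78, 94, 58, 37, 26]  (not all equal)
t=1: [56, 45, 49, 59, 48, 61]  (not all equal)
t=2: [26, 31, 25, 27, 32, 30]  (not all equal)
t=3: [77, 75, 76, 78, 76, 78]  (not all equal)
t=4: [75, 76, 75, 76, 77, 76]  (not all equal)
t=5: [74, 74, 74, 75, 74, 75]  (not all equal)
t=6: [71, 71, 71, 71, 71, 71]  (all equal)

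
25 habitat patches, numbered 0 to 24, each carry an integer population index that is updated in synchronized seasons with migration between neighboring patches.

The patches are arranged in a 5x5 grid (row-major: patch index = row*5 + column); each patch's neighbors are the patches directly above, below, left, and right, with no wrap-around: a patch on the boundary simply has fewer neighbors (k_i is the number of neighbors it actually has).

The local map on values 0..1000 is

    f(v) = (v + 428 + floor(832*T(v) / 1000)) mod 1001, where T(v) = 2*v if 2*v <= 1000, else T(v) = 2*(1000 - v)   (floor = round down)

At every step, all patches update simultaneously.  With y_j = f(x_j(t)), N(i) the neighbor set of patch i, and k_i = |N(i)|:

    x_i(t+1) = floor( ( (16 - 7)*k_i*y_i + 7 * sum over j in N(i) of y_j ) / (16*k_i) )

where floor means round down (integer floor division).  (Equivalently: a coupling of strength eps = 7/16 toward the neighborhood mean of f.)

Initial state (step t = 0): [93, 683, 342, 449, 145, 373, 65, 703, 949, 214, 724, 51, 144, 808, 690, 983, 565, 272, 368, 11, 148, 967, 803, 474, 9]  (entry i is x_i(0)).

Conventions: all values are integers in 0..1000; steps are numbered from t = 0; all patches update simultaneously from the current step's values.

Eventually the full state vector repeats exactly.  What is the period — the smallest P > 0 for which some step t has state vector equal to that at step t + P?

Answer: 2
Key observation: The state at step 12, [656, 656, 656, 656, 655, 656, 656, 656, 655, 655, 656, 656, 656, 655, 655, 656, 656, 656, 656, 655, 656, 656, 656, 656, 656], reappears at step 14 — and no state repeats earlier — so the cycle the system enters has period 2.

Derivation:
t=0: [93, 683, 342, 449, 145, 373, 65, 703, 949, 214, 724, 51, 144, 808, 690, 983, 565, 272, 368, 11, 148, 967, 803, 474, 9]
t=1: [610, 593, 464, 585, 812, 511, 583, 592, 564, 839, 550, 616, 663, 564, 648, 559, 577, 357, 431, 474, 656, 557, 501, 593, 504]
t=2: [702, 691, 678, 676, 580, 730, 704, 690, 692, 580, 721, 687, 636, 687, 653, 708, 671, 506, 594, 677, 683, 714, 688, 696, 728]
t=3: [621, 630, 637, 649, 691, 611, 624, 635, 640, 687, 615, 635, 666, 646, 658, 624, 649, 713, 682, 646, 628, 625, 648, 635, 619]
t=4: [678, 672, 667, 657, 638, 682, 675, 667, 661, 641, 679, 667, 650, 657, 653, 674, 659, 632, 644, 659, 674, 671, 657, 664, 673]
t=5: [640, 643, 648, 654, 663, 639, 643, 648, 653, 662, 641, 648, 657, 655, 657, 644, 652, 664, 660, 653, 643, 647, 654, 651, 647]
t=6: [665, 663, 660, 655, 651, 665, 663, 659, 656, 652, 664, 660, 655, 655, 654, 662, 658, 652, 653, 656, 663, 660, 656, 657, 659]
t=7: [649, 650, 652, 655, 657, 649, 650, 653, 655, 657, 650, 652, 655, 656, 656, 651, 653, 656, 656, 655, 650, 652, 654, 654, 653]
t=8: [659, 659, 657, 656, 654, 659, 658, 657, 655, 654, 658, 657, 656, 655, 655, 658, 657, 655, 655, 655, 658, 657, 656, 656, 656]
t=9: [653, 653, 654, 655, 655, 653, 653, 654, 655, 656, 653, 654, 655, 655, 656, 654, 654, 655, 655, 655, 654, 654, 655, 655, 655]
t=10: [657, 656, 656, 656, 655, 657, 656, 656, 655, 655, 656, 656, 656, 655, 655, 656, 656, 656, 656, 655, 656, 656, 656, 656, 656]
t=11: [654, 654, 655, 655, 655, 654, 654, 655, 655, 656, 654, 655, 655, 655, 656, 655, 655, 655, 655, 655, 655, 655, 655, 655, 655]
t=12: [656, 656, 656, 656, 655, 656, 656, 656, 655, 655, 656, 656, 656, 655, 655, 656, 656, 656, 656, 655, 656, 656, 656, 656, 656]
t=13: [655, 655, 655, 655, 655, 655, 655, 655, 655, 656, 655, 655, 655, 655, 656, 655, 655, 655, 655, 655, 655, 655, 655, 655, 655]
t=14: [656, 656, 656, 656, 655, 656, 656, 656, 655, 655, 656, 656, 656, 655, 655, 656, 656, 656, 656, 655, 656, 656, 656, 656, 656]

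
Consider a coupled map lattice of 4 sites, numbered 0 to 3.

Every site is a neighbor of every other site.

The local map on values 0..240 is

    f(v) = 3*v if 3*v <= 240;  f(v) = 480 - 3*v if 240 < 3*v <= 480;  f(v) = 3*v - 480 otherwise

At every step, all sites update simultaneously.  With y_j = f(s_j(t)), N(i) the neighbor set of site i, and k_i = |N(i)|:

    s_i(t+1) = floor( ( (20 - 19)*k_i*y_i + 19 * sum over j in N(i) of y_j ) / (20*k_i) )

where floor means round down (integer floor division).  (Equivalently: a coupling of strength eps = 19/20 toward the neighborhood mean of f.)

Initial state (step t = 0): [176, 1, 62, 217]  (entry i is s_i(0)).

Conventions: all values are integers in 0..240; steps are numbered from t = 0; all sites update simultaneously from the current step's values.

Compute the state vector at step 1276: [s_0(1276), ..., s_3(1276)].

Answer: [84, 84, 84, 84]
Key observation: The state at step 13, [228, 228, 228, 228], reappears at step 17: the system is in a cycle of period 4 from step 13 on.  Therefore the state at step 1276 equals the state at step 13 + ((1276 - 13) mod 4) = 16, which is [84, 84, 84, 84].

Derivation:
t=0: [176, 1, 62, 217]
t=1: [116, 128, 79, 83]
t=2: [185, 194, 157, 158]
t=3: [40, 33, 58, 59]
t=4: [148, 154, 134, 133]
t=5: [57, 62, 46, 45]
t=6: [153, 149, 162, 163]
t=7: [16, 13, 20, 19]
t=8: [51, 54, 48, 49]
t=9: [151, 148, 153, 152]
t=10: [27, 24, 28, 27]
t=11: [79, 81, 78, 79]
t=12: [236, 236, 236, 236]
t=13: [228, 228, 228, 228]
t=14: [204, 204, 204, 204]
t=15: [132, 132, 132, 132]
t=16: [84, 84, 84, 84]
t=17: [228, 228, 228, 228]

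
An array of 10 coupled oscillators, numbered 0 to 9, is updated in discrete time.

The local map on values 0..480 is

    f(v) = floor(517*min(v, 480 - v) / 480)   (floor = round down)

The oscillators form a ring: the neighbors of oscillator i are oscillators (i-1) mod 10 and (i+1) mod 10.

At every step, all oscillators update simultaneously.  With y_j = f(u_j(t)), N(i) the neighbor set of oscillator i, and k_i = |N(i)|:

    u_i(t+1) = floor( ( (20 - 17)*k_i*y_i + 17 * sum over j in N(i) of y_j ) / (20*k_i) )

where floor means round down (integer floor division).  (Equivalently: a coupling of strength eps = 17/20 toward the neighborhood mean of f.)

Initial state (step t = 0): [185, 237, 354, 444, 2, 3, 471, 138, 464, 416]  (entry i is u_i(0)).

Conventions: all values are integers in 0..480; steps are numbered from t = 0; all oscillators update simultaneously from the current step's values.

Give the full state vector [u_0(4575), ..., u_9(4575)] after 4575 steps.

Simulating step by step:
t=0: [185, 237, 354, 444, 2, 3, 471, 138, 464, 416]
t=1: [167, 180, 144, 63, 17, 5, 65, 33, 94, 102]
t=2: [155, 170, 133, 83, 33, 38, 27, 77, 76, 135]
t=3: [164, 158, 137, 89, 60, 33, 56, 59, 108, 126]
t=4: [156, 162, 134, 103, 64, 57, 50, 84, 101, 144]
t=5: [165, 158, 142, 106, 82, 60, 72, 81, 120, 140]
t=6: [162, 165, 143, 119, 88, 79, 75, 100, 120, 152]
t=7: [170, 165, 152, 124, 104, 86, 93, 104, 134, 153]
t=8: [172, 173, 156, 136, 112, 103, 101, 120, 138, 163]
t=9: [181, 177, 166, 144, 126, 113, 117, 128, 151, 167]
t=10: [185, 186, 173, 156, 137, 129, 128, 142, 158, 178]
t=11: [196, 193, 184, 166, 152, 141, 143, 153, 171, 185]
t=12: [204, 204, 193, 180, 164, 157, 156, 168, 181, 197]
t=13: [216, 213, 206, 191, 180, 171, 173, 180, 195, 207]
t=14: [226, 226, 217, 206, 194, 188, 188, 197, 207, 221]
t=15: [240, 238, 232, 220, 210, 204, 206, 212, 224, 233]
t=16: [253, 253, 246, 237, 227, 222, 223, 230, 239, 249]
t=17: [245, 247, 249, 249, 246, 241, 242, 248, 248, 250]
t=18: [249, 250, 248, 249, 252, 254, 253, 251, 248, 250]
t=19: [247, 248, 247, 247, 245, 244, 244, 246, 246, 248]
t=20: [249, 249, 249, 251, 252, 253, 253, 252, 250, 250]
t=21: [247, 248, 247, 246, 245, 244, 244, 245, 246, 247]
t=22: [249, 249, 250, 251, 253, 253, 253, 253, 251, 250]
t=23: [247, 247, 247, 245, 244, 244, 244, 244, 245, 247]
t=24: [250, 250, 251, 252, 253, 254, 254, 253, 252, 251]
t=25: [246, 246, 246, 245, 244, 243, 243, 244, 245, 246]
t=26: [252, 252, 252, 253, 254, 254, 254, 254, 253, 252]
t=27: [245, 245, 244, 244, 243, 243, 243, 243, 244, 244]
t=28: [253, 253, 253, 254, 254, 255, 255, 254, 254, 253]
t=29: [244, 244, 243, 243, 242, 242, 242, 242, 243, 243]
t=30: [254, 254, 254, 255, 255, 256, 256, 255, 255, 254]
t=31: [243, 243, 242, 242, 241, 241, 241, 241, 242, 242]
t=32: [255, 255, 255, 256, 256, 257, 257, 256, 256, 255]
t=33: [242, 242, 241, 241, 240, 240, 240, 240, 241, 241]
t=34: [256, 256, 256, 257, 257, 258, 258, 257, 257, 256]
t=35: [241, 241, 240, 240, 239, 239, 239, 239, 240, 240]
t=36: [257, 257, 257, 257, 257, 257, 257, 257, 257, 257]
t=37: [240, 240, 240, 240, 240, 240, 240, 240, 240, 240]
t=38: [258, 258, 258, 258, 258, 258, 258, 258, 258, 258]
t=39: [239, 239, 239, 239, 239, 239, 239, 239, 239, 239]
t=40: [257, 257, 257, 257, 257, 257, 257, 257, 257, 257]

Answer: [239, 239, 239, 239, 239, 239, 239, 239, 239, 239]
Key observation: The state at step 36, [257, 257, 257, 257, 257, 257, 257, 257, 257, 257], reappears at step 40: the system is in a cycle of period 4 from step 36 on.  Therefore the state at step 4575 equals the state at step 36 + ((4575 - 36) mod 4) = 39, which is [239, 239, 239, 239, 239, 239, 239, 239, 239, 239].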